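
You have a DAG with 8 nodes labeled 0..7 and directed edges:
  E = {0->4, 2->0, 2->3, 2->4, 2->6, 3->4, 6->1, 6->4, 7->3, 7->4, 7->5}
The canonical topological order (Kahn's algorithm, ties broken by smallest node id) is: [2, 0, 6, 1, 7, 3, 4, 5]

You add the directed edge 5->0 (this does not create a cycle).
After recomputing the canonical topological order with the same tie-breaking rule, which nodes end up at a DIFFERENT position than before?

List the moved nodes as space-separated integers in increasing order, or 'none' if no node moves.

Answer: 0 1 3 4 5 6 7

Derivation:
Old toposort: [2, 0, 6, 1, 7, 3, 4, 5]
Added edge 5->0
Recompute Kahn (smallest-id tiebreak):
  initial in-degrees: [2, 1, 0, 2, 5, 1, 1, 0]
  ready (indeg=0): [2, 7]
  pop 2: indeg[0]->1; indeg[3]->1; indeg[4]->4; indeg[6]->0 | ready=[6, 7] | order so far=[2]
  pop 6: indeg[1]->0; indeg[4]->3 | ready=[1, 7] | order so far=[2, 6]
  pop 1: no out-edges | ready=[7] | order so far=[2, 6, 1]
  pop 7: indeg[3]->0; indeg[4]->2; indeg[5]->0 | ready=[3, 5] | order so far=[2, 6, 1, 7]
  pop 3: indeg[4]->1 | ready=[5] | order so far=[2, 6, 1, 7, 3]
  pop 5: indeg[0]->0 | ready=[0] | order so far=[2, 6, 1, 7, 3, 5]
  pop 0: indeg[4]->0 | ready=[4] | order so far=[2, 6, 1, 7, 3, 5, 0]
  pop 4: no out-edges | ready=[] | order so far=[2, 6, 1, 7, 3, 5, 0, 4]
New canonical toposort: [2, 6, 1, 7, 3, 5, 0, 4]
Compare positions:
  Node 0: index 1 -> 6 (moved)
  Node 1: index 3 -> 2 (moved)
  Node 2: index 0 -> 0 (same)
  Node 3: index 5 -> 4 (moved)
  Node 4: index 6 -> 7 (moved)
  Node 5: index 7 -> 5 (moved)
  Node 6: index 2 -> 1 (moved)
  Node 7: index 4 -> 3 (moved)
Nodes that changed position: 0 1 3 4 5 6 7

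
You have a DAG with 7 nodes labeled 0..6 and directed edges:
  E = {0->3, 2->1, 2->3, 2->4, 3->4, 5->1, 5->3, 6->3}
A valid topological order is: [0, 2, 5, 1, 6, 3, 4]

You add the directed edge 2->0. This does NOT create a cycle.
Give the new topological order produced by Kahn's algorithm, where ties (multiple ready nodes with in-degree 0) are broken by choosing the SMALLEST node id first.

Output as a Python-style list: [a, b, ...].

Old toposort: [0, 2, 5, 1, 6, 3, 4]
Added edge: 2->0
Position of 2 (1) > position of 0 (0). Must reorder: 2 must now come before 0.
Run Kahn's algorithm (break ties by smallest node id):
  initial in-degrees: [1, 2, 0, 4, 2, 0, 0]
  ready (indeg=0): [2, 5, 6]
  pop 2: indeg[0]->0; indeg[1]->1; indeg[3]->3; indeg[4]->1 | ready=[0, 5, 6] | order so far=[2]
  pop 0: indeg[3]->2 | ready=[5, 6] | order so far=[2, 0]
  pop 5: indeg[1]->0; indeg[3]->1 | ready=[1, 6] | order so far=[2, 0, 5]
  pop 1: no out-edges | ready=[6] | order so far=[2, 0, 5, 1]
  pop 6: indeg[3]->0 | ready=[3] | order so far=[2, 0, 5, 1, 6]
  pop 3: indeg[4]->0 | ready=[4] | order so far=[2, 0, 5, 1, 6, 3]
  pop 4: no out-edges | ready=[] | order so far=[2, 0, 5, 1, 6, 3, 4]
  Result: [2, 0, 5, 1, 6, 3, 4]

Answer: [2, 0, 5, 1, 6, 3, 4]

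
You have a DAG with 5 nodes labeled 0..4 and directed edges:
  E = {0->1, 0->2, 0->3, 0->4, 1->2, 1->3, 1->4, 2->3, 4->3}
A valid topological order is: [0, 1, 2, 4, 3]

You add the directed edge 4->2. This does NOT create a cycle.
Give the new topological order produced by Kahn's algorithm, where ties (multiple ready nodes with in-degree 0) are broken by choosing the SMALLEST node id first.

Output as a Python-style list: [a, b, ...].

Old toposort: [0, 1, 2, 4, 3]
Added edge: 4->2
Position of 4 (3) > position of 2 (2). Must reorder: 4 must now come before 2.
Run Kahn's algorithm (break ties by smallest node id):
  initial in-degrees: [0, 1, 3, 4, 2]
  ready (indeg=0): [0]
  pop 0: indeg[1]->0; indeg[2]->2; indeg[3]->3; indeg[4]->1 | ready=[1] | order so far=[0]
  pop 1: indeg[2]->1; indeg[3]->2; indeg[4]->0 | ready=[4] | order so far=[0, 1]
  pop 4: indeg[2]->0; indeg[3]->1 | ready=[2] | order so far=[0, 1, 4]
  pop 2: indeg[3]->0 | ready=[3] | order so far=[0, 1, 4, 2]
  pop 3: no out-edges | ready=[] | order so far=[0, 1, 4, 2, 3]
  Result: [0, 1, 4, 2, 3]

Answer: [0, 1, 4, 2, 3]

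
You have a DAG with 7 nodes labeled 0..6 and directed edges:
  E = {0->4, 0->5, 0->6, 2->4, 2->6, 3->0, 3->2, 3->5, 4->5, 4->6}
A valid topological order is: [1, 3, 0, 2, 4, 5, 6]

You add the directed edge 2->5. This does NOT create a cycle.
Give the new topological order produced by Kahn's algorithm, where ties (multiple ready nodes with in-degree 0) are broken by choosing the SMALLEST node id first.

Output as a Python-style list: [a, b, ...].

Answer: [1, 3, 0, 2, 4, 5, 6]

Derivation:
Old toposort: [1, 3, 0, 2, 4, 5, 6]
Added edge: 2->5
Position of 2 (3) < position of 5 (5). Old order still valid.
Run Kahn's algorithm (break ties by smallest node id):
  initial in-degrees: [1, 0, 1, 0, 2, 4, 3]
  ready (indeg=0): [1, 3]
  pop 1: no out-edges | ready=[3] | order so far=[1]
  pop 3: indeg[0]->0; indeg[2]->0; indeg[5]->3 | ready=[0, 2] | order so far=[1, 3]
  pop 0: indeg[4]->1; indeg[5]->2; indeg[6]->2 | ready=[2] | order so far=[1, 3, 0]
  pop 2: indeg[4]->0; indeg[5]->1; indeg[6]->1 | ready=[4] | order so far=[1, 3, 0, 2]
  pop 4: indeg[5]->0; indeg[6]->0 | ready=[5, 6] | order so far=[1, 3, 0, 2, 4]
  pop 5: no out-edges | ready=[6] | order so far=[1, 3, 0, 2, 4, 5]
  pop 6: no out-edges | ready=[] | order so far=[1, 3, 0, 2, 4, 5, 6]
  Result: [1, 3, 0, 2, 4, 5, 6]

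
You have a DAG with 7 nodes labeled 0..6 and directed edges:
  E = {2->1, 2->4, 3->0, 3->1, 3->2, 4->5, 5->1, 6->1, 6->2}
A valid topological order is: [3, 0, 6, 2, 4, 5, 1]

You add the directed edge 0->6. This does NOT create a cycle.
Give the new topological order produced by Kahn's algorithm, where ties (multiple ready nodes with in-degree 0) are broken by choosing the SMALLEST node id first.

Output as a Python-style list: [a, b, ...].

Answer: [3, 0, 6, 2, 4, 5, 1]

Derivation:
Old toposort: [3, 0, 6, 2, 4, 5, 1]
Added edge: 0->6
Position of 0 (1) < position of 6 (2). Old order still valid.
Run Kahn's algorithm (break ties by smallest node id):
  initial in-degrees: [1, 4, 2, 0, 1, 1, 1]
  ready (indeg=0): [3]
  pop 3: indeg[0]->0; indeg[1]->3; indeg[2]->1 | ready=[0] | order so far=[3]
  pop 0: indeg[6]->0 | ready=[6] | order so far=[3, 0]
  pop 6: indeg[1]->2; indeg[2]->0 | ready=[2] | order so far=[3, 0, 6]
  pop 2: indeg[1]->1; indeg[4]->0 | ready=[4] | order so far=[3, 0, 6, 2]
  pop 4: indeg[5]->0 | ready=[5] | order so far=[3, 0, 6, 2, 4]
  pop 5: indeg[1]->0 | ready=[1] | order so far=[3, 0, 6, 2, 4, 5]
  pop 1: no out-edges | ready=[] | order so far=[3, 0, 6, 2, 4, 5, 1]
  Result: [3, 0, 6, 2, 4, 5, 1]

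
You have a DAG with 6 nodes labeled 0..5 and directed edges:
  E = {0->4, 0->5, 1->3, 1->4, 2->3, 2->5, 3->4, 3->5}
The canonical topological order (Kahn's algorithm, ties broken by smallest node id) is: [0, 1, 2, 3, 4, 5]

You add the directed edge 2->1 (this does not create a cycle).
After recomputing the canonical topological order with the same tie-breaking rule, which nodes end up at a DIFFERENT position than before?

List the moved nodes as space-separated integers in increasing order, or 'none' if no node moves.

Answer: 1 2

Derivation:
Old toposort: [0, 1, 2, 3, 4, 5]
Added edge 2->1
Recompute Kahn (smallest-id tiebreak):
  initial in-degrees: [0, 1, 0, 2, 3, 3]
  ready (indeg=0): [0, 2]
  pop 0: indeg[4]->2; indeg[5]->2 | ready=[2] | order so far=[0]
  pop 2: indeg[1]->0; indeg[3]->1; indeg[5]->1 | ready=[1] | order so far=[0, 2]
  pop 1: indeg[3]->0; indeg[4]->1 | ready=[3] | order so far=[0, 2, 1]
  pop 3: indeg[4]->0; indeg[5]->0 | ready=[4, 5] | order so far=[0, 2, 1, 3]
  pop 4: no out-edges | ready=[5] | order so far=[0, 2, 1, 3, 4]
  pop 5: no out-edges | ready=[] | order so far=[0, 2, 1, 3, 4, 5]
New canonical toposort: [0, 2, 1, 3, 4, 5]
Compare positions:
  Node 0: index 0 -> 0 (same)
  Node 1: index 1 -> 2 (moved)
  Node 2: index 2 -> 1 (moved)
  Node 3: index 3 -> 3 (same)
  Node 4: index 4 -> 4 (same)
  Node 5: index 5 -> 5 (same)
Nodes that changed position: 1 2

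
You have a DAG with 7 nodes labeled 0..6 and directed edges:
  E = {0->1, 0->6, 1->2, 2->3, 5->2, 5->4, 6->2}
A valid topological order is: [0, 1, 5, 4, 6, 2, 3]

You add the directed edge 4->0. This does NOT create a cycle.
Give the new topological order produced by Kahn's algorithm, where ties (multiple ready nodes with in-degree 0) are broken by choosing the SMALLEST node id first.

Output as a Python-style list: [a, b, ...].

Old toposort: [0, 1, 5, 4, 6, 2, 3]
Added edge: 4->0
Position of 4 (3) > position of 0 (0). Must reorder: 4 must now come before 0.
Run Kahn's algorithm (break ties by smallest node id):
  initial in-degrees: [1, 1, 3, 1, 1, 0, 1]
  ready (indeg=0): [5]
  pop 5: indeg[2]->2; indeg[4]->0 | ready=[4] | order so far=[5]
  pop 4: indeg[0]->0 | ready=[0] | order so far=[5, 4]
  pop 0: indeg[1]->0; indeg[6]->0 | ready=[1, 6] | order so far=[5, 4, 0]
  pop 1: indeg[2]->1 | ready=[6] | order so far=[5, 4, 0, 1]
  pop 6: indeg[2]->0 | ready=[2] | order so far=[5, 4, 0, 1, 6]
  pop 2: indeg[3]->0 | ready=[3] | order so far=[5, 4, 0, 1, 6, 2]
  pop 3: no out-edges | ready=[] | order so far=[5, 4, 0, 1, 6, 2, 3]
  Result: [5, 4, 0, 1, 6, 2, 3]

Answer: [5, 4, 0, 1, 6, 2, 3]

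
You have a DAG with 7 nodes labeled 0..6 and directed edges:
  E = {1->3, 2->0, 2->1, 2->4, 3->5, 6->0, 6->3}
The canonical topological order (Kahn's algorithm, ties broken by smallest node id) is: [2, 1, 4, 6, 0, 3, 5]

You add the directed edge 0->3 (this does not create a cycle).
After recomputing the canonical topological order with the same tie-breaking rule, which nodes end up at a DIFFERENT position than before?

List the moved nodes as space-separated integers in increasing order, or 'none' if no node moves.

Answer: none

Derivation:
Old toposort: [2, 1, 4, 6, 0, 3, 5]
Added edge 0->3
Recompute Kahn (smallest-id tiebreak):
  initial in-degrees: [2, 1, 0, 3, 1, 1, 0]
  ready (indeg=0): [2, 6]
  pop 2: indeg[0]->1; indeg[1]->0; indeg[4]->0 | ready=[1, 4, 6] | order so far=[2]
  pop 1: indeg[3]->2 | ready=[4, 6] | order so far=[2, 1]
  pop 4: no out-edges | ready=[6] | order so far=[2, 1, 4]
  pop 6: indeg[0]->0; indeg[3]->1 | ready=[0] | order so far=[2, 1, 4, 6]
  pop 0: indeg[3]->0 | ready=[3] | order so far=[2, 1, 4, 6, 0]
  pop 3: indeg[5]->0 | ready=[5] | order so far=[2, 1, 4, 6, 0, 3]
  pop 5: no out-edges | ready=[] | order so far=[2, 1, 4, 6, 0, 3, 5]
New canonical toposort: [2, 1, 4, 6, 0, 3, 5]
Compare positions:
  Node 0: index 4 -> 4 (same)
  Node 1: index 1 -> 1 (same)
  Node 2: index 0 -> 0 (same)
  Node 3: index 5 -> 5 (same)
  Node 4: index 2 -> 2 (same)
  Node 5: index 6 -> 6 (same)
  Node 6: index 3 -> 3 (same)
Nodes that changed position: none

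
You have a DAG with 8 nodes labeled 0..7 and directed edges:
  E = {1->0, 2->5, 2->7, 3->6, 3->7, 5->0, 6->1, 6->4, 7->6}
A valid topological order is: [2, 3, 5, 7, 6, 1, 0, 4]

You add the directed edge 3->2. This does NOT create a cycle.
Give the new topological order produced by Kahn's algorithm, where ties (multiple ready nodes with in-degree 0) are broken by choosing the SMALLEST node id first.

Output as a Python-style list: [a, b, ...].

Old toposort: [2, 3, 5, 7, 6, 1, 0, 4]
Added edge: 3->2
Position of 3 (1) > position of 2 (0). Must reorder: 3 must now come before 2.
Run Kahn's algorithm (break ties by smallest node id):
  initial in-degrees: [2, 1, 1, 0, 1, 1, 2, 2]
  ready (indeg=0): [3]
  pop 3: indeg[2]->0; indeg[6]->1; indeg[7]->1 | ready=[2] | order so far=[3]
  pop 2: indeg[5]->0; indeg[7]->0 | ready=[5, 7] | order so far=[3, 2]
  pop 5: indeg[0]->1 | ready=[7] | order so far=[3, 2, 5]
  pop 7: indeg[6]->0 | ready=[6] | order so far=[3, 2, 5, 7]
  pop 6: indeg[1]->0; indeg[4]->0 | ready=[1, 4] | order so far=[3, 2, 5, 7, 6]
  pop 1: indeg[0]->0 | ready=[0, 4] | order so far=[3, 2, 5, 7, 6, 1]
  pop 0: no out-edges | ready=[4] | order so far=[3, 2, 5, 7, 6, 1, 0]
  pop 4: no out-edges | ready=[] | order so far=[3, 2, 5, 7, 6, 1, 0, 4]
  Result: [3, 2, 5, 7, 6, 1, 0, 4]

Answer: [3, 2, 5, 7, 6, 1, 0, 4]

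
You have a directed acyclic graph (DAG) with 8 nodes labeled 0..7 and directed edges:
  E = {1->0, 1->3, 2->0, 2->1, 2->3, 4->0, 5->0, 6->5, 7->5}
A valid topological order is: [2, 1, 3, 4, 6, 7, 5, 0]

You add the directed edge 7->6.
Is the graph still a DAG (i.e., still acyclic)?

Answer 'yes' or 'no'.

Answer: yes

Derivation:
Given toposort: [2, 1, 3, 4, 6, 7, 5, 0]
Position of 7: index 5; position of 6: index 4
New edge 7->6: backward (u after v in old order)
Backward edge: old toposort is now invalid. Check if this creates a cycle.
Does 6 already reach 7? Reachable from 6: [0, 5, 6]. NO -> still a DAG (reorder needed).
Still a DAG? yes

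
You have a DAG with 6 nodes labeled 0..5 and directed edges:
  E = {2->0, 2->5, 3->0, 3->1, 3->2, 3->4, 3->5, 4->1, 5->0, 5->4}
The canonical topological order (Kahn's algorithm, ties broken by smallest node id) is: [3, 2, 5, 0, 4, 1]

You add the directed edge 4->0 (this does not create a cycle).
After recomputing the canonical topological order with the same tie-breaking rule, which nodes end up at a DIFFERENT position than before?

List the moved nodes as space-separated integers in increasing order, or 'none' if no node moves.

Answer: 0 4

Derivation:
Old toposort: [3, 2, 5, 0, 4, 1]
Added edge 4->0
Recompute Kahn (smallest-id tiebreak):
  initial in-degrees: [4, 2, 1, 0, 2, 2]
  ready (indeg=0): [3]
  pop 3: indeg[0]->3; indeg[1]->1; indeg[2]->0; indeg[4]->1; indeg[5]->1 | ready=[2] | order so far=[3]
  pop 2: indeg[0]->2; indeg[5]->0 | ready=[5] | order so far=[3, 2]
  pop 5: indeg[0]->1; indeg[4]->0 | ready=[4] | order so far=[3, 2, 5]
  pop 4: indeg[0]->0; indeg[1]->0 | ready=[0, 1] | order so far=[3, 2, 5, 4]
  pop 0: no out-edges | ready=[1] | order so far=[3, 2, 5, 4, 0]
  pop 1: no out-edges | ready=[] | order so far=[3, 2, 5, 4, 0, 1]
New canonical toposort: [3, 2, 5, 4, 0, 1]
Compare positions:
  Node 0: index 3 -> 4 (moved)
  Node 1: index 5 -> 5 (same)
  Node 2: index 1 -> 1 (same)
  Node 3: index 0 -> 0 (same)
  Node 4: index 4 -> 3 (moved)
  Node 5: index 2 -> 2 (same)
Nodes that changed position: 0 4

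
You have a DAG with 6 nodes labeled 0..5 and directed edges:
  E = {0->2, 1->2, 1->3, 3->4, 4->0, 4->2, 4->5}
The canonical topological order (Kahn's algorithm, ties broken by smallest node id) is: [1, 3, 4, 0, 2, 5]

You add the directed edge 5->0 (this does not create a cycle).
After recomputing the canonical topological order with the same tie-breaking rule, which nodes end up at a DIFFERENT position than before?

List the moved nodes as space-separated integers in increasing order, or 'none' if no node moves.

Old toposort: [1, 3, 4, 0, 2, 5]
Added edge 5->0
Recompute Kahn (smallest-id tiebreak):
  initial in-degrees: [2, 0, 3, 1, 1, 1]
  ready (indeg=0): [1]
  pop 1: indeg[2]->2; indeg[3]->0 | ready=[3] | order so far=[1]
  pop 3: indeg[4]->0 | ready=[4] | order so far=[1, 3]
  pop 4: indeg[0]->1; indeg[2]->1; indeg[5]->0 | ready=[5] | order so far=[1, 3, 4]
  pop 5: indeg[0]->0 | ready=[0] | order so far=[1, 3, 4, 5]
  pop 0: indeg[2]->0 | ready=[2] | order so far=[1, 3, 4, 5, 0]
  pop 2: no out-edges | ready=[] | order so far=[1, 3, 4, 5, 0, 2]
New canonical toposort: [1, 3, 4, 5, 0, 2]
Compare positions:
  Node 0: index 3 -> 4 (moved)
  Node 1: index 0 -> 0 (same)
  Node 2: index 4 -> 5 (moved)
  Node 3: index 1 -> 1 (same)
  Node 4: index 2 -> 2 (same)
  Node 5: index 5 -> 3 (moved)
Nodes that changed position: 0 2 5

Answer: 0 2 5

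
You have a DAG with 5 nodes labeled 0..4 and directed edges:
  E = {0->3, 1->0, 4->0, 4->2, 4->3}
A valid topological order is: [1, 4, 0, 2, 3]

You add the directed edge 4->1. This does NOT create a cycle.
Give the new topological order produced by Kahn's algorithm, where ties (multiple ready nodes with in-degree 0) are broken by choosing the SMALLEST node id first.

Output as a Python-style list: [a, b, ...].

Old toposort: [1, 4, 0, 2, 3]
Added edge: 4->1
Position of 4 (1) > position of 1 (0). Must reorder: 4 must now come before 1.
Run Kahn's algorithm (break ties by smallest node id):
  initial in-degrees: [2, 1, 1, 2, 0]
  ready (indeg=0): [4]
  pop 4: indeg[0]->1; indeg[1]->0; indeg[2]->0; indeg[3]->1 | ready=[1, 2] | order so far=[4]
  pop 1: indeg[0]->0 | ready=[0, 2] | order so far=[4, 1]
  pop 0: indeg[3]->0 | ready=[2, 3] | order so far=[4, 1, 0]
  pop 2: no out-edges | ready=[3] | order so far=[4, 1, 0, 2]
  pop 3: no out-edges | ready=[] | order so far=[4, 1, 0, 2, 3]
  Result: [4, 1, 0, 2, 3]

Answer: [4, 1, 0, 2, 3]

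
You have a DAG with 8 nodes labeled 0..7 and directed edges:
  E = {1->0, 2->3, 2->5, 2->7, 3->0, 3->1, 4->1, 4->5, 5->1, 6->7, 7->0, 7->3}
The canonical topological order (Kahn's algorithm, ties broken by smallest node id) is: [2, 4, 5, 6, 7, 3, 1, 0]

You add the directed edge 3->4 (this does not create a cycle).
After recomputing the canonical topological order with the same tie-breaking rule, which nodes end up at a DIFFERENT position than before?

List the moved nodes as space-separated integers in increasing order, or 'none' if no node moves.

Old toposort: [2, 4, 5, 6, 7, 3, 1, 0]
Added edge 3->4
Recompute Kahn (smallest-id tiebreak):
  initial in-degrees: [3, 3, 0, 2, 1, 2, 0, 2]
  ready (indeg=0): [2, 6]
  pop 2: indeg[3]->1; indeg[5]->1; indeg[7]->1 | ready=[6] | order so far=[2]
  pop 6: indeg[7]->0 | ready=[7] | order so far=[2, 6]
  pop 7: indeg[0]->2; indeg[3]->0 | ready=[3] | order so far=[2, 6, 7]
  pop 3: indeg[0]->1; indeg[1]->2; indeg[4]->0 | ready=[4] | order so far=[2, 6, 7, 3]
  pop 4: indeg[1]->1; indeg[5]->0 | ready=[5] | order so far=[2, 6, 7, 3, 4]
  pop 5: indeg[1]->0 | ready=[1] | order so far=[2, 6, 7, 3, 4, 5]
  pop 1: indeg[0]->0 | ready=[0] | order so far=[2, 6, 7, 3, 4, 5, 1]
  pop 0: no out-edges | ready=[] | order so far=[2, 6, 7, 3, 4, 5, 1, 0]
New canonical toposort: [2, 6, 7, 3, 4, 5, 1, 0]
Compare positions:
  Node 0: index 7 -> 7 (same)
  Node 1: index 6 -> 6 (same)
  Node 2: index 0 -> 0 (same)
  Node 3: index 5 -> 3 (moved)
  Node 4: index 1 -> 4 (moved)
  Node 5: index 2 -> 5 (moved)
  Node 6: index 3 -> 1 (moved)
  Node 7: index 4 -> 2 (moved)
Nodes that changed position: 3 4 5 6 7

Answer: 3 4 5 6 7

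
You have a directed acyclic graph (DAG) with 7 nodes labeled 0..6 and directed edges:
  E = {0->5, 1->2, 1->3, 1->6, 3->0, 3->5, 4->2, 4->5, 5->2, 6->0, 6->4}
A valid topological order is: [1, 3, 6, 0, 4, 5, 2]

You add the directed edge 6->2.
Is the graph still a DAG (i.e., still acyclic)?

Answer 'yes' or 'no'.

Answer: yes

Derivation:
Given toposort: [1, 3, 6, 0, 4, 5, 2]
Position of 6: index 2; position of 2: index 6
New edge 6->2: forward
Forward edge: respects the existing order. Still a DAG, same toposort still valid.
Still a DAG? yes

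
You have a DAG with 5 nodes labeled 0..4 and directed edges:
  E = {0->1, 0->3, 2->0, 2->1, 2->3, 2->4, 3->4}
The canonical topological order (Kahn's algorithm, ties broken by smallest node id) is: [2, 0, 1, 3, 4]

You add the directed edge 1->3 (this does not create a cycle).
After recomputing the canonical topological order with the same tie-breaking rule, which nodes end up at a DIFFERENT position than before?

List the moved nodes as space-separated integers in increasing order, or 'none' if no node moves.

Old toposort: [2, 0, 1, 3, 4]
Added edge 1->3
Recompute Kahn (smallest-id tiebreak):
  initial in-degrees: [1, 2, 0, 3, 2]
  ready (indeg=0): [2]
  pop 2: indeg[0]->0; indeg[1]->1; indeg[3]->2; indeg[4]->1 | ready=[0] | order so far=[2]
  pop 0: indeg[1]->0; indeg[3]->1 | ready=[1] | order so far=[2, 0]
  pop 1: indeg[3]->0 | ready=[3] | order so far=[2, 0, 1]
  pop 3: indeg[4]->0 | ready=[4] | order so far=[2, 0, 1, 3]
  pop 4: no out-edges | ready=[] | order so far=[2, 0, 1, 3, 4]
New canonical toposort: [2, 0, 1, 3, 4]
Compare positions:
  Node 0: index 1 -> 1 (same)
  Node 1: index 2 -> 2 (same)
  Node 2: index 0 -> 0 (same)
  Node 3: index 3 -> 3 (same)
  Node 4: index 4 -> 4 (same)
Nodes that changed position: none

Answer: none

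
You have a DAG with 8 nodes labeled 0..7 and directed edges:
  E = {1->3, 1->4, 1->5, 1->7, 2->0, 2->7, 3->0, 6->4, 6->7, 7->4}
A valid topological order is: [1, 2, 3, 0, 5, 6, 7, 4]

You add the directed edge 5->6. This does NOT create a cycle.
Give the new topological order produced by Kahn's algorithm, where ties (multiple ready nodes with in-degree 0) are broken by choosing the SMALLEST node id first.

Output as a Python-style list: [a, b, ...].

Answer: [1, 2, 3, 0, 5, 6, 7, 4]

Derivation:
Old toposort: [1, 2, 3, 0, 5, 6, 7, 4]
Added edge: 5->6
Position of 5 (4) < position of 6 (5). Old order still valid.
Run Kahn's algorithm (break ties by smallest node id):
  initial in-degrees: [2, 0, 0, 1, 3, 1, 1, 3]
  ready (indeg=0): [1, 2]
  pop 1: indeg[3]->0; indeg[4]->2; indeg[5]->0; indeg[7]->2 | ready=[2, 3, 5] | order so far=[1]
  pop 2: indeg[0]->1; indeg[7]->1 | ready=[3, 5] | order so far=[1, 2]
  pop 3: indeg[0]->0 | ready=[0, 5] | order so far=[1, 2, 3]
  pop 0: no out-edges | ready=[5] | order so far=[1, 2, 3, 0]
  pop 5: indeg[6]->0 | ready=[6] | order so far=[1, 2, 3, 0, 5]
  pop 6: indeg[4]->1; indeg[7]->0 | ready=[7] | order so far=[1, 2, 3, 0, 5, 6]
  pop 7: indeg[4]->0 | ready=[4] | order so far=[1, 2, 3, 0, 5, 6, 7]
  pop 4: no out-edges | ready=[] | order so far=[1, 2, 3, 0, 5, 6, 7, 4]
  Result: [1, 2, 3, 0, 5, 6, 7, 4]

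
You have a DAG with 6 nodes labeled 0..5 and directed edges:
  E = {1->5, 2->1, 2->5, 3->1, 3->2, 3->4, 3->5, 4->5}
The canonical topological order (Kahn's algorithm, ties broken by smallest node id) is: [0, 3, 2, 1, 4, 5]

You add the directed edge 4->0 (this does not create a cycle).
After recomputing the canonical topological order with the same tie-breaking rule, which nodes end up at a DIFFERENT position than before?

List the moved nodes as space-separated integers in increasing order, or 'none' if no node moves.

Answer: 0 1 2 3 4

Derivation:
Old toposort: [0, 3, 2, 1, 4, 5]
Added edge 4->0
Recompute Kahn (smallest-id tiebreak):
  initial in-degrees: [1, 2, 1, 0, 1, 4]
  ready (indeg=0): [3]
  pop 3: indeg[1]->1; indeg[2]->0; indeg[4]->0; indeg[5]->3 | ready=[2, 4] | order so far=[3]
  pop 2: indeg[1]->0; indeg[5]->2 | ready=[1, 4] | order so far=[3, 2]
  pop 1: indeg[5]->1 | ready=[4] | order so far=[3, 2, 1]
  pop 4: indeg[0]->0; indeg[5]->0 | ready=[0, 5] | order so far=[3, 2, 1, 4]
  pop 0: no out-edges | ready=[5] | order so far=[3, 2, 1, 4, 0]
  pop 5: no out-edges | ready=[] | order so far=[3, 2, 1, 4, 0, 5]
New canonical toposort: [3, 2, 1, 4, 0, 5]
Compare positions:
  Node 0: index 0 -> 4 (moved)
  Node 1: index 3 -> 2 (moved)
  Node 2: index 2 -> 1 (moved)
  Node 3: index 1 -> 0 (moved)
  Node 4: index 4 -> 3 (moved)
  Node 5: index 5 -> 5 (same)
Nodes that changed position: 0 1 2 3 4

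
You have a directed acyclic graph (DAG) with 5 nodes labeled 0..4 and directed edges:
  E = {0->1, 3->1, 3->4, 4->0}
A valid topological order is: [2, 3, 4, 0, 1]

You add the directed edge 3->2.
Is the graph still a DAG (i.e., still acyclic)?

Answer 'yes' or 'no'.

Answer: yes

Derivation:
Given toposort: [2, 3, 4, 0, 1]
Position of 3: index 1; position of 2: index 0
New edge 3->2: backward (u after v in old order)
Backward edge: old toposort is now invalid. Check if this creates a cycle.
Does 2 already reach 3? Reachable from 2: [2]. NO -> still a DAG (reorder needed).
Still a DAG? yes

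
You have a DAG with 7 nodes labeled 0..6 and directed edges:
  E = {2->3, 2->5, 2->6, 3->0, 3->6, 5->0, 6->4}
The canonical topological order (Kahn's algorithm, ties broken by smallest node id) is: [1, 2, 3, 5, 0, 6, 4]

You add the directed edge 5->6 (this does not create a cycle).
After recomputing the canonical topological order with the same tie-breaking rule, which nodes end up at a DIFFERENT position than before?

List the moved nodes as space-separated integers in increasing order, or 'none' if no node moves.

Answer: none

Derivation:
Old toposort: [1, 2, 3, 5, 0, 6, 4]
Added edge 5->6
Recompute Kahn (smallest-id tiebreak):
  initial in-degrees: [2, 0, 0, 1, 1, 1, 3]
  ready (indeg=0): [1, 2]
  pop 1: no out-edges | ready=[2] | order so far=[1]
  pop 2: indeg[3]->0; indeg[5]->0; indeg[6]->2 | ready=[3, 5] | order so far=[1, 2]
  pop 3: indeg[0]->1; indeg[6]->1 | ready=[5] | order so far=[1, 2, 3]
  pop 5: indeg[0]->0; indeg[6]->0 | ready=[0, 6] | order so far=[1, 2, 3, 5]
  pop 0: no out-edges | ready=[6] | order so far=[1, 2, 3, 5, 0]
  pop 6: indeg[4]->0 | ready=[4] | order so far=[1, 2, 3, 5, 0, 6]
  pop 4: no out-edges | ready=[] | order so far=[1, 2, 3, 5, 0, 6, 4]
New canonical toposort: [1, 2, 3, 5, 0, 6, 4]
Compare positions:
  Node 0: index 4 -> 4 (same)
  Node 1: index 0 -> 0 (same)
  Node 2: index 1 -> 1 (same)
  Node 3: index 2 -> 2 (same)
  Node 4: index 6 -> 6 (same)
  Node 5: index 3 -> 3 (same)
  Node 6: index 5 -> 5 (same)
Nodes that changed position: none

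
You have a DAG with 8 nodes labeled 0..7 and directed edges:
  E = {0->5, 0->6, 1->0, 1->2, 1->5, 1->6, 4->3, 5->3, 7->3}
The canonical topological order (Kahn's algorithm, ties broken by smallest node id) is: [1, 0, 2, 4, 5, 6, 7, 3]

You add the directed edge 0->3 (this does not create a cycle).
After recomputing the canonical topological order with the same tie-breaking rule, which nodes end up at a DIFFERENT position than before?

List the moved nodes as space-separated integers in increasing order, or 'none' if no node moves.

Old toposort: [1, 0, 2, 4, 5, 6, 7, 3]
Added edge 0->3
Recompute Kahn (smallest-id tiebreak):
  initial in-degrees: [1, 0, 1, 4, 0, 2, 2, 0]
  ready (indeg=0): [1, 4, 7]
  pop 1: indeg[0]->0; indeg[2]->0; indeg[5]->1; indeg[6]->1 | ready=[0, 2, 4, 7] | order so far=[1]
  pop 0: indeg[3]->3; indeg[5]->0; indeg[6]->0 | ready=[2, 4, 5, 6, 7] | order so far=[1, 0]
  pop 2: no out-edges | ready=[4, 5, 6, 7] | order so far=[1, 0, 2]
  pop 4: indeg[3]->2 | ready=[5, 6, 7] | order so far=[1, 0, 2, 4]
  pop 5: indeg[3]->1 | ready=[6, 7] | order so far=[1, 0, 2, 4, 5]
  pop 6: no out-edges | ready=[7] | order so far=[1, 0, 2, 4, 5, 6]
  pop 7: indeg[3]->0 | ready=[3] | order so far=[1, 0, 2, 4, 5, 6, 7]
  pop 3: no out-edges | ready=[] | order so far=[1, 0, 2, 4, 5, 6, 7, 3]
New canonical toposort: [1, 0, 2, 4, 5, 6, 7, 3]
Compare positions:
  Node 0: index 1 -> 1 (same)
  Node 1: index 0 -> 0 (same)
  Node 2: index 2 -> 2 (same)
  Node 3: index 7 -> 7 (same)
  Node 4: index 3 -> 3 (same)
  Node 5: index 4 -> 4 (same)
  Node 6: index 5 -> 5 (same)
  Node 7: index 6 -> 6 (same)
Nodes that changed position: none

Answer: none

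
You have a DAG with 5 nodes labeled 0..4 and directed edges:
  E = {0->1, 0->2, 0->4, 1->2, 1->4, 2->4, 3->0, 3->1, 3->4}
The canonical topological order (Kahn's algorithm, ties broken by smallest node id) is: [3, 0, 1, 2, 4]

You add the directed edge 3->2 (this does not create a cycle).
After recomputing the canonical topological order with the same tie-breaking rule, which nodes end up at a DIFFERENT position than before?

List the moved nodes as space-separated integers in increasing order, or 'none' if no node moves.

Answer: none

Derivation:
Old toposort: [3, 0, 1, 2, 4]
Added edge 3->2
Recompute Kahn (smallest-id tiebreak):
  initial in-degrees: [1, 2, 3, 0, 4]
  ready (indeg=0): [3]
  pop 3: indeg[0]->0; indeg[1]->1; indeg[2]->2; indeg[4]->3 | ready=[0] | order so far=[3]
  pop 0: indeg[1]->0; indeg[2]->1; indeg[4]->2 | ready=[1] | order so far=[3, 0]
  pop 1: indeg[2]->0; indeg[4]->1 | ready=[2] | order so far=[3, 0, 1]
  pop 2: indeg[4]->0 | ready=[4] | order so far=[3, 0, 1, 2]
  pop 4: no out-edges | ready=[] | order so far=[3, 0, 1, 2, 4]
New canonical toposort: [3, 0, 1, 2, 4]
Compare positions:
  Node 0: index 1 -> 1 (same)
  Node 1: index 2 -> 2 (same)
  Node 2: index 3 -> 3 (same)
  Node 3: index 0 -> 0 (same)
  Node 4: index 4 -> 4 (same)
Nodes that changed position: none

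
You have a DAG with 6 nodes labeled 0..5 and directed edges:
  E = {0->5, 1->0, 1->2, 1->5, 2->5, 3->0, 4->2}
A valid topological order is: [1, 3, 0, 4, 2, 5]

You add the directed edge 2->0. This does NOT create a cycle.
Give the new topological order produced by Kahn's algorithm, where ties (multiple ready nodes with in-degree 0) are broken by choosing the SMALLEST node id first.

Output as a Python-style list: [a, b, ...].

Old toposort: [1, 3, 0, 4, 2, 5]
Added edge: 2->0
Position of 2 (4) > position of 0 (2). Must reorder: 2 must now come before 0.
Run Kahn's algorithm (break ties by smallest node id):
  initial in-degrees: [3, 0, 2, 0, 0, 3]
  ready (indeg=0): [1, 3, 4]
  pop 1: indeg[0]->2; indeg[2]->1; indeg[5]->2 | ready=[3, 4] | order so far=[1]
  pop 3: indeg[0]->1 | ready=[4] | order so far=[1, 3]
  pop 4: indeg[2]->0 | ready=[2] | order so far=[1, 3, 4]
  pop 2: indeg[0]->0; indeg[5]->1 | ready=[0] | order so far=[1, 3, 4, 2]
  pop 0: indeg[5]->0 | ready=[5] | order so far=[1, 3, 4, 2, 0]
  pop 5: no out-edges | ready=[] | order so far=[1, 3, 4, 2, 0, 5]
  Result: [1, 3, 4, 2, 0, 5]

Answer: [1, 3, 4, 2, 0, 5]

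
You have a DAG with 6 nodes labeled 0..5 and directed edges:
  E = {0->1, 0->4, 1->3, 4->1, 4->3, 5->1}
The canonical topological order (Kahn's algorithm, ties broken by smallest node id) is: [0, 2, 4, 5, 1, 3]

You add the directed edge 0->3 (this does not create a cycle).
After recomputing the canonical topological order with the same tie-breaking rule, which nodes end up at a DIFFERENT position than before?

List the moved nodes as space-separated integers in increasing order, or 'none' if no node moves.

Old toposort: [0, 2, 4, 5, 1, 3]
Added edge 0->3
Recompute Kahn (smallest-id tiebreak):
  initial in-degrees: [0, 3, 0, 3, 1, 0]
  ready (indeg=0): [0, 2, 5]
  pop 0: indeg[1]->2; indeg[3]->2; indeg[4]->0 | ready=[2, 4, 5] | order so far=[0]
  pop 2: no out-edges | ready=[4, 5] | order so far=[0, 2]
  pop 4: indeg[1]->1; indeg[3]->1 | ready=[5] | order so far=[0, 2, 4]
  pop 5: indeg[1]->0 | ready=[1] | order so far=[0, 2, 4, 5]
  pop 1: indeg[3]->0 | ready=[3] | order so far=[0, 2, 4, 5, 1]
  pop 3: no out-edges | ready=[] | order so far=[0, 2, 4, 5, 1, 3]
New canonical toposort: [0, 2, 4, 5, 1, 3]
Compare positions:
  Node 0: index 0 -> 0 (same)
  Node 1: index 4 -> 4 (same)
  Node 2: index 1 -> 1 (same)
  Node 3: index 5 -> 5 (same)
  Node 4: index 2 -> 2 (same)
  Node 5: index 3 -> 3 (same)
Nodes that changed position: none

Answer: none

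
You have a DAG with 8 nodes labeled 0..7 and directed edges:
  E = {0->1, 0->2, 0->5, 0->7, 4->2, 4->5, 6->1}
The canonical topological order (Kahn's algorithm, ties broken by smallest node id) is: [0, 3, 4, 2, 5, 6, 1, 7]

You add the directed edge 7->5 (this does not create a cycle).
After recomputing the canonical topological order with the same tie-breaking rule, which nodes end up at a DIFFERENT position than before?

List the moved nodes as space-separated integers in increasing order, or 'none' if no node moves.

Answer: 1 5 6 7

Derivation:
Old toposort: [0, 3, 4, 2, 5, 6, 1, 7]
Added edge 7->5
Recompute Kahn (smallest-id tiebreak):
  initial in-degrees: [0, 2, 2, 0, 0, 3, 0, 1]
  ready (indeg=0): [0, 3, 4, 6]
  pop 0: indeg[1]->1; indeg[2]->1; indeg[5]->2; indeg[7]->0 | ready=[3, 4, 6, 7] | order so far=[0]
  pop 3: no out-edges | ready=[4, 6, 7] | order so far=[0, 3]
  pop 4: indeg[2]->0; indeg[5]->1 | ready=[2, 6, 7] | order so far=[0, 3, 4]
  pop 2: no out-edges | ready=[6, 7] | order so far=[0, 3, 4, 2]
  pop 6: indeg[1]->0 | ready=[1, 7] | order so far=[0, 3, 4, 2, 6]
  pop 1: no out-edges | ready=[7] | order so far=[0, 3, 4, 2, 6, 1]
  pop 7: indeg[5]->0 | ready=[5] | order so far=[0, 3, 4, 2, 6, 1, 7]
  pop 5: no out-edges | ready=[] | order so far=[0, 3, 4, 2, 6, 1, 7, 5]
New canonical toposort: [0, 3, 4, 2, 6, 1, 7, 5]
Compare positions:
  Node 0: index 0 -> 0 (same)
  Node 1: index 6 -> 5 (moved)
  Node 2: index 3 -> 3 (same)
  Node 3: index 1 -> 1 (same)
  Node 4: index 2 -> 2 (same)
  Node 5: index 4 -> 7 (moved)
  Node 6: index 5 -> 4 (moved)
  Node 7: index 7 -> 6 (moved)
Nodes that changed position: 1 5 6 7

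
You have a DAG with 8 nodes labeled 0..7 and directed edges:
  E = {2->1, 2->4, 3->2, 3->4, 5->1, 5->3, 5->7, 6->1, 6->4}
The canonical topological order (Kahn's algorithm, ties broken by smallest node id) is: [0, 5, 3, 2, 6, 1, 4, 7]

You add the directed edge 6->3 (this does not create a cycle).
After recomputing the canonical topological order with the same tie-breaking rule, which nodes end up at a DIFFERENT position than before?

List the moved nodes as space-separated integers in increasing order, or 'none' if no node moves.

Answer: 2 3 6

Derivation:
Old toposort: [0, 5, 3, 2, 6, 1, 4, 7]
Added edge 6->3
Recompute Kahn (smallest-id tiebreak):
  initial in-degrees: [0, 3, 1, 2, 3, 0, 0, 1]
  ready (indeg=0): [0, 5, 6]
  pop 0: no out-edges | ready=[5, 6] | order so far=[0]
  pop 5: indeg[1]->2; indeg[3]->1; indeg[7]->0 | ready=[6, 7] | order so far=[0, 5]
  pop 6: indeg[1]->1; indeg[3]->0; indeg[4]->2 | ready=[3, 7] | order so far=[0, 5, 6]
  pop 3: indeg[2]->0; indeg[4]->1 | ready=[2, 7] | order so far=[0, 5, 6, 3]
  pop 2: indeg[1]->0; indeg[4]->0 | ready=[1, 4, 7] | order so far=[0, 5, 6, 3, 2]
  pop 1: no out-edges | ready=[4, 7] | order so far=[0, 5, 6, 3, 2, 1]
  pop 4: no out-edges | ready=[7] | order so far=[0, 5, 6, 3, 2, 1, 4]
  pop 7: no out-edges | ready=[] | order so far=[0, 5, 6, 3, 2, 1, 4, 7]
New canonical toposort: [0, 5, 6, 3, 2, 1, 4, 7]
Compare positions:
  Node 0: index 0 -> 0 (same)
  Node 1: index 5 -> 5 (same)
  Node 2: index 3 -> 4 (moved)
  Node 3: index 2 -> 3 (moved)
  Node 4: index 6 -> 6 (same)
  Node 5: index 1 -> 1 (same)
  Node 6: index 4 -> 2 (moved)
  Node 7: index 7 -> 7 (same)
Nodes that changed position: 2 3 6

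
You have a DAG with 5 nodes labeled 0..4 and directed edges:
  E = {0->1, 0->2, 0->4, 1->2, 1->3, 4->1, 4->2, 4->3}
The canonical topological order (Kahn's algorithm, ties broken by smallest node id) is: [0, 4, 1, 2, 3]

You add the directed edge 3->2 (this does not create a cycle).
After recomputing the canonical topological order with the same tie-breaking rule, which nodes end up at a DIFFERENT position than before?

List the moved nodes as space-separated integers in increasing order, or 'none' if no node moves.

Old toposort: [0, 4, 1, 2, 3]
Added edge 3->2
Recompute Kahn (smallest-id tiebreak):
  initial in-degrees: [0, 2, 4, 2, 1]
  ready (indeg=0): [0]
  pop 0: indeg[1]->1; indeg[2]->3; indeg[4]->0 | ready=[4] | order so far=[0]
  pop 4: indeg[1]->0; indeg[2]->2; indeg[3]->1 | ready=[1] | order so far=[0, 4]
  pop 1: indeg[2]->1; indeg[3]->0 | ready=[3] | order so far=[0, 4, 1]
  pop 3: indeg[2]->0 | ready=[2] | order so far=[0, 4, 1, 3]
  pop 2: no out-edges | ready=[] | order so far=[0, 4, 1, 3, 2]
New canonical toposort: [0, 4, 1, 3, 2]
Compare positions:
  Node 0: index 0 -> 0 (same)
  Node 1: index 2 -> 2 (same)
  Node 2: index 3 -> 4 (moved)
  Node 3: index 4 -> 3 (moved)
  Node 4: index 1 -> 1 (same)
Nodes that changed position: 2 3

Answer: 2 3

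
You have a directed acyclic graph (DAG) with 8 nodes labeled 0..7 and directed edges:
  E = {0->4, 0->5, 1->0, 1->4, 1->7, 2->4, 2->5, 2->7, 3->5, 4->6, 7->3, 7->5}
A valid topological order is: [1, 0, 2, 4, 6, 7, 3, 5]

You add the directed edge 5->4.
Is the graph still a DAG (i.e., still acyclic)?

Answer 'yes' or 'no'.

Given toposort: [1, 0, 2, 4, 6, 7, 3, 5]
Position of 5: index 7; position of 4: index 3
New edge 5->4: backward (u after v in old order)
Backward edge: old toposort is now invalid. Check if this creates a cycle.
Does 4 already reach 5? Reachable from 4: [4, 6]. NO -> still a DAG (reorder needed).
Still a DAG? yes

Answer: yes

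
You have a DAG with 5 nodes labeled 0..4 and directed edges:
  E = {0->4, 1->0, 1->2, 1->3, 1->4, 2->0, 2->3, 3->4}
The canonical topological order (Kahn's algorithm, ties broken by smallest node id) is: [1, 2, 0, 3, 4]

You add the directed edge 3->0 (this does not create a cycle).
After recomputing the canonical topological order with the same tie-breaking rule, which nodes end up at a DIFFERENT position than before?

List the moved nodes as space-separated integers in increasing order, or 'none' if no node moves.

Old toposort: [1, 2, 0, 3, 4]
Added edge 3->0
Recompute Kahn (smallest-id tiebreak):
  initial in-degrees: [3, 0, 1, 2, 3]
  ready (indeg=0): [1]
  pop 1: indeg[0]->2; indeg[2]->0; indeg[3]->1; indeg[4]->2 | ready=[2] | order so far=[1]
  pop 2: indeg[0]->1; indeg[3]->0 | ready=[3] | order so far=[1, 2]
  pop 3: indeg[0]->0; indeg[4]->1 | ready=[0] | order so far=[1, 2, 3]
  pop 0: indeg[4]->0 | ready=[4] | order so far=[1, 2, 3, 0]
  pop 4: no out-edges | ready=[] | order so far=[1, 2, 3, 0, 4]
New canonical toposort: [1, 2, 3, 0, 4]
Compare positions:
  Node 0: index 2 -> 3 (moved)
  Node 1: index 0 -> 0 (same)
  Node 2: index 1 -> 1 (same)
  Node 3: index 3 -> 2 (moved)
  Node 4: index 4 -> 4 (same)
Nodes that changed position: 0 3

Answer: 0 3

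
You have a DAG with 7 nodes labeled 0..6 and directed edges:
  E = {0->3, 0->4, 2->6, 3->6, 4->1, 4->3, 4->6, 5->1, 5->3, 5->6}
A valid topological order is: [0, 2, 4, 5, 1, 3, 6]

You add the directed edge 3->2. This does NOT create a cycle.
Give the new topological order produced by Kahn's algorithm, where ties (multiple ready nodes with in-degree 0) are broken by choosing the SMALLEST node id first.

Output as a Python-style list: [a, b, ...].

Answer: [0, 4, 5, 1, 3, 2, 6]

Derivation:
Old toposort: [0, 2, 4, 5, 1, 3, 6]
Added edge: 3->2
Position of 3 (5) > position of 2 (1). Must reorder: 3 must now come before 2.
Run Kahn's algorithm (break ties by smallest node id):
  initial in-degrees: [0, 2, 1, 3, 1, 0, 4]
  ready (indeg=0): [0, 5]
  pop 0: indeg[3]->2; indeg[4]->0 | ready=[4, 5] | order so far=[0]
  pop 4: indeg[1]->1; indeg[3]->1; indeg[6]->3 | ready=[5] | order so far=[0, 4]
  pop 5: indeg[1]->0; indeg[3]->0; indeg[6]->2 | ready=[1, 3] | order so far=[0, 4, 5]
  pop 1: no out-edges | ready=[3] | order so far=[0, 4, 5, 1]
  pop 3: indeg[2]->0; indeg[6]->1 | ready=[2] | order so far=[0, 4, 5, 1, 3]
  pop 2: indeg[6]->0 | ready=[6] | order so far=[0, 4, 5, 1, 3, 2]
  pop 6: no out-edges | ready=[] | order so far=[0, 4, 5, 1, 3, 2, 6]
  Result: [0, 4, 5, 1, 3, 2, 6]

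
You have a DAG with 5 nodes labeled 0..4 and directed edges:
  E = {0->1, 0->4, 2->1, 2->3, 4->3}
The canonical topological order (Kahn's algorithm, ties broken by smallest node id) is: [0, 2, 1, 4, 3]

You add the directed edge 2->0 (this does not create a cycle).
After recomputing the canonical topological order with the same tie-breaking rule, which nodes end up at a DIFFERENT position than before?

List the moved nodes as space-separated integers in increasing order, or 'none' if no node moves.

Answer: 0 2

Derivation:
Old toposort: [0, 2, 1, 4, 3]
Added edge 2->0
Recompute Kahn (smallest-id tiebreak):
  initial in-degrees: [1, 2, 0, 2, 1]
  ready (indeg=0): [2]
  pop 2: indeg[0]->0; indeg[1]->1; indeg[3]->1 | ready=[0] | order so far=[2]
  pop 0: indeg[1]->0; indeg[4]->0 | ready=[1, 4] | order so far=[2, 0]
  pop 1: no out-edges | ready=[4] | order so far=[2, 0, 1]
  pop 4: indeg[3]->0 | ready=[3] | order so far=[2, 0, 1, 4]
  pop 3: no out-edges | ready=[] | order so far=[2, 0, 1, 4, 3]
New canonical toposort: [2, 0, 1, 4, 3]
Compare positions:
  Node 0: index 0 -> 1 (moved)
  Node 1: index 2 -> 2 (same)
  Node 2: index 1 -> 0 (moved)
  Node 3: index 4 -> 4 (same)
  Node 4: index 3 -> 3 (same)
Nodes that changed position: 0 2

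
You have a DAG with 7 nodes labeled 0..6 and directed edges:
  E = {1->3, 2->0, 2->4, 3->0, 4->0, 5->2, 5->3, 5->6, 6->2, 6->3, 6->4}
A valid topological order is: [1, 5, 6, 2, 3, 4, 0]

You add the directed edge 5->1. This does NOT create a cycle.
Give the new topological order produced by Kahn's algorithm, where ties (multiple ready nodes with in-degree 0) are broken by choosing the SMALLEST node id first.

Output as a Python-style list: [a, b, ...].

Answer: [5, 1, 6, 2, 3, 4, 0]

Derivation:
Old toposort: [1, 5, 6, 2, 3, 4, 0]
Added edge: 5->1
Position of 5 (1) > position of 1 (0). Must reorder: 5 must now come before 1.
Run Kahn's algorithm (break ties by smallest node id):
  initial in-degrees: [3, 1, 2, 3, 2, 0, 1]
  ready (indeg=0): [5]
  pop 5: indeg[1]->0; indeg[2]->1; indeg[3]->2; indeg[6]->0 | ready=[1, 6] | order so far=[5]
  pop 1: indeg[3]->1 | ready=[6] | order so far=[5, 1]
  pop 6: indeg[2]->0; indeg[3]->0; indeg[4]->1 | ready=[2, 3] | order so far=[5, 1, 6]
  pop 2: indeg[0]->2; indeg[4]->0 | ready=[3, 4] | order so far=[5, 1, 6, 2]
  pop 3: indeg[0]->1 | ready=[4] | order so far=[5, 1, 6, 2, 3]
  pop 4: indeg[0]->0 | ready=[0] | order so far=[5, 1, 6, 2, 3, 4]
  pop 0: no out-edges | ready=[] | order so far=[5, 1, 6, 2, 3, 4, 0]
  Result: [5, 1, 6, 2, 3, 4, 0]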